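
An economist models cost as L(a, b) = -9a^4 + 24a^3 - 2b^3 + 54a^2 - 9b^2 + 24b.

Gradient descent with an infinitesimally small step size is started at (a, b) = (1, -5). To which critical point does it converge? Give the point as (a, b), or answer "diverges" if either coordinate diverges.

(0, -4)

L is separable, so gradient descent decouples: a follows -∂L/∂a, b follows -∂L/∂b.
∂L/∂a = -36a(a - 3)(a + 1); at a=1 this is 144, so a decreases.
∂L/∂b = -6(b - 1)(b + 4); at b=-5 this is -36, so b increases.
a converges to its nearest critical value 0 (a local min of the a-part); b converges to -4. The iterate converges to (0, -4).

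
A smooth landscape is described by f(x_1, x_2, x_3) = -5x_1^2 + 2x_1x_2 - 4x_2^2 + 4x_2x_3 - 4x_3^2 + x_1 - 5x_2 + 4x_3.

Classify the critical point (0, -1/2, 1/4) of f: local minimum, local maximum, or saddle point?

The Hessian is constant: H = [[-10, 2, 0], [2, -8, 4], [0, 4, -8]].
Leading principal minors: Δ₁ = -10, Δ₂ = 76, Δ₃ = -448.
The minors alternate sign starting negative (−, +, −), so H is negative definite: a local maximum.

local maximum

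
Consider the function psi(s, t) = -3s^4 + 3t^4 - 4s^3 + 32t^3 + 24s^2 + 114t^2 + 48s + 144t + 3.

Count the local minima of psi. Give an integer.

psi separates as a function of s plus a function of t, so ∇psi=0 decouples.
∂psi/∂s = -12(s - 2)(s + 1)(s + 2) = 0 at s ∈ {-2, -1, 2}; ∂psi/∂t = 12(t + 1)(t + 3)(t + 4) = 0 at t ∈ {-4, -3, -1}.
The Hessian is diagonal: diag(psi_ss, psi_tt). Second derivatives: psi_ss(-2)=-48, psi_ss(-1)=36, psi_ss(2)=-144; psi_tt(-4)=36, psi_tt(-3)=-24, psi_tt(-1)=72.
Local minima occur where both diagonal entries positive: (-1, -4), (-1, -1). Count: 2.

2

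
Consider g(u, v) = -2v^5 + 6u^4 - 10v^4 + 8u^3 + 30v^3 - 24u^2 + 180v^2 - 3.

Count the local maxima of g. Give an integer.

2

g separates as a function of u plus a function of v, so ∇g=0 decouples.
∂g/∂u = 24u(u - 1)(u + 2) = 0 at u ∈ {-2, 0, 1}; ∂g/∂v = -10v(v - 3)(v + 3)(v + 4) = 0 at v ∈ {-4, -3, 0, 3}.
The Hessian is diagonal: diag(g_uu, g_vv). Second derivatives: g_uu(-2)=144, g_uu(0)=-48, g_uu(1)=72; g_vv(-4)=280, g_vv(-3)=-180, g_vv(0)=360, g_vv(3)=-1260.
Local maxima occur where both diagonal entries negative: (0, -3), (0, 3). Count: 2.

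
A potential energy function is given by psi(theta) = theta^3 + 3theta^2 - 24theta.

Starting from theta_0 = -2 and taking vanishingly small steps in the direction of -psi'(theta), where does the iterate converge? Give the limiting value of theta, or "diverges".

psi'(theta) = 3(theta - 2)(theta + 4), so psi'(-2) = -24.
Gradient descent moves in the -psi' direction, i.e. theta is increasing.
The nearest critical point in that direction is theta = 2, where psi'' = 18 > 0 (a local minimum). The iterate converges there.

2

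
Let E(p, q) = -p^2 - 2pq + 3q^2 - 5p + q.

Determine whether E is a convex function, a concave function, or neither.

E is quadratic, so its Hessian is the constant matrix H = [[-2, -2], [-2, 6]].
det(H) = -16, tr(H) = 4.
det(H) < 0, so H is indefinite: neither convex nor concave.

neither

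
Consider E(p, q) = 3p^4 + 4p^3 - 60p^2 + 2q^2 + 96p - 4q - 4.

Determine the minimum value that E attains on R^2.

E(p,q) separates as A(p) + B(q) − 4, so its minimum is min A + min B − 4.
A'(p) = 12(p - 2)(p - 1)(p + 4) vanishes at p ∈ {-4, 1, 2}; B'(q) = 4q - 4 vanishes at q ∈ {1}.
Local minima of A (where A''>0): A(-4)=-832, A(2)=32. Local minima of B: B(1)=-2.
So the global minimum of E is A(-4) + B(1) − 4 = -832 − 2 − 4 = -838, attained at (-4, 1).

-838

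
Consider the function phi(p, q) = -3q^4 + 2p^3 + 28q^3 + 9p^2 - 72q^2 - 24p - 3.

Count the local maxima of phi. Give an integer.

2

phi separates as a function of p plus a function of q, so ∇phi=0 decouples.
∂phi/∂p = 6(p - 1)(p + 4) = 0 at p ∈ {-4, 1}; ∂phi/∂q = -12q(q - 4)(q - 3) = 0 at q ∈ {0, 3, 4}.
The Hessian is diagonal: diag(phi_pp, phi_qq). Second derivatives: phi_pp(-4)=-30, phi_pp(1)=30; phi_qq(0)=-144, phi_qq(3)=36, phi_qq(4)=-48.
Local maxima occur where both diagonal entries negative: (-4, 0), (-4, 4). Count: 2.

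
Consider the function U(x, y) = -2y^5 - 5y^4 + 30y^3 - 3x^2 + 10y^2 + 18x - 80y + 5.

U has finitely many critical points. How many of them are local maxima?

U separates as a function of x plus a function of y, so ∇U=0 decouples.
∂U/∂x = -6(x - 3) = 0 at x ∈ {3}; ∂U/∂y = -10(y - 2)(y - 1)(y + 1)(y + 4) = 0 at y ∈ {-4, -1, 1, 2}.
The Hessian is diagonal: diag(U_xx, U_yy). Second derivatives: U_xx(3)=-6; U_yy(-4)=900, U_yy(-1)=-180, U_yy(1)=100, U_yy(2)=-180.
Local maxima occur where both diagonal entries negative: (3, -1), (3, 2). Count: 2.

2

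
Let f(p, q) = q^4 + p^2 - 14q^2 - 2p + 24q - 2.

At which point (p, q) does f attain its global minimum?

f(p,q) separates as A(p) + B(q) − 2, so its minimum is min A + min B − 2.
A'(p) = 2p - 2 vanishes at p ∈ {1}; B'(q) = 4(q - 2)(q - 1)(q + 3) vanishes at q ∈ {-3, 1, 2}.
Local minima of A (where A''>0): A(1)=-1. Local minima of B: B(-3)=-117, B(2)=8.
So the global minimum of f is A(1) + B(-3) − 2 = -1 − 117 − 2 = -120, attained at (1, -3).

(1, -3)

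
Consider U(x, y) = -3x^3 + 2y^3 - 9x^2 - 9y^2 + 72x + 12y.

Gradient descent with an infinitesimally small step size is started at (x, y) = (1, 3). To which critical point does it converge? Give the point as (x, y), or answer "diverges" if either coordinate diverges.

(-4, 2)

U is separable, so gradient descent decouples: x follows -∂U/∂x, y follows -∂U/∂y.
∂U/∂x = -9(x - 2)(x + 4); at x=1 this is 45, so x decreases.
∂U/∂y = 6(y - 2)(y - 1); at y=3 this is 12, so y decreases.
x converges to its nearest critical value -4 (a local min of the x-part); y converges to 2. The iterate converges to (-4, 2).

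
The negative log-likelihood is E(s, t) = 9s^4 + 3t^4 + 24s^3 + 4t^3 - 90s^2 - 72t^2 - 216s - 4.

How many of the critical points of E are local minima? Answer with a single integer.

E separates as a function of s plus a function of t, so ∇E=0 decouples.
∂E/∂s = 36(s - 2)(s + 1)(s + 3) = 0 at s ∈ {-3, -1, 2}; ∂E/∂t = 12t(t - 3)(t + 4) = 0 at t ∈ {-4, 0, 3}.
The Hessian is diagonal: diag(E_ss, E_tt). Second derivatives: E_ss(-3)=360, E_ss(-1)=-216, E_ss(2)=540; E_tt(-4)=336, E_tt(0)=-144, E_tt(3)=252.
Local minima occur where both diagonal entries positive: (-3, -4), (-3, 3), (2, -4), (2, 3). Count: 4.

4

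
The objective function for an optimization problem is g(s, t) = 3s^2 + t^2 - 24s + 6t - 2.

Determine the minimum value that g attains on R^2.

-59

g(s,t) separates as P(s) + Q(t) − 2, so its minimum is min P + min Q − 2.
P'(s) = 6s - 24 vanishes at s ∈ {4}; Q'(t) = 2(t + 3) vanishes at t ∈ {-3}.
Local minima of P (where P''>0): P(4)=-48. Local minima of Q: Q(-3)=-9.
So the global minimum of g is P(4) + Q(-3) − 2 = -48 − 9 − 2 = -59, attained at (4, -3).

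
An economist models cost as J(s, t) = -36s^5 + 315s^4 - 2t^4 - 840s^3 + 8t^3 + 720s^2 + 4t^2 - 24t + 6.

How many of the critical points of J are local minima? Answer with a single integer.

J separates as a function of s plus a function of t, so ∇J=0 decouples.
∂J/∂s = -180s(s - 4)(s - 2)(s - 1) = 0 at s ∈ {0, 1, 2, 4}; ∂J/∂t = -8(t - 3)(t - 1)(t + 1) = 0 at t ∈ {-1, 1, 3}.
The Hessian is diagonal: diag(J_ss, J_tt). Second derivatives: J_ss(0)=1440, J_ss(1)=-540, J_ss(2)=720, J_ss(4)=-4320; J_tt(-1)=-64, J_tt(1)=32, J_tt(3)=-64.
Local minima occur where both diagonal entries positive: (0, 1), (2, 1). Count: 2.

2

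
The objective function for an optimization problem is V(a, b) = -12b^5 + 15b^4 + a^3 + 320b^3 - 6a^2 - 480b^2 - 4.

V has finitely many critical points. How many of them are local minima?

2

V separates as a function of a plus a function of b, so ∇V=0 decouples.
∂V/∂a = 3a(a - 4) = 0 at a ∈ {0, 4}; ∂V/∂b = -60b(b - 4)(b - 1)(b + 4) = 0 at b ∈ {-4, 0, 1, 4}.
The Hessian is diagonal: diag(V_aa, V_bb). Second derivatives: V_aa(0)=-12, V_aa(4)=12; V_bb(-4)=9600, V_bb(0)=-960, V_bb(1)=900, V_bb(4)=-5760.
Local minima occur where both diagonal entries positive: (4, -4), (4, 1). Count: 2.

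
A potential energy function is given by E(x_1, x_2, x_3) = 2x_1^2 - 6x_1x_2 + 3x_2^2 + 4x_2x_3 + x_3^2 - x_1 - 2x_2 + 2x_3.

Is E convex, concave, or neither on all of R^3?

neither

E is quadratic, so its Hessian is the constant matrix H = [[4, -6, 0], [-6, 6, 4], [0, 4, 2]].
Leading principal minors: 4, -12, -88.
Neither pattern holds ⇒ H is indefinite ⇒ neither convex nor concave.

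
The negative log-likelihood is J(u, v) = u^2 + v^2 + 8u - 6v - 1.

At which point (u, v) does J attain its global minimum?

(-4, 3)

J(u,v) separates as P(u) + Q(v) − 1, so its minimum is min P + min Q − 1.
P'(u) = 2u + 8 vanishes at u ∈ {-4}; Q'(v) = 2v - 6 vanishes at v ∈ {3}.
Local minima of P (where P''>0): P(-4)=-16. Local minima of Q: Q(3)=-9.
So the global minimum of J is P(-4) + Q(3) − 1 = -16 − 9 − 1 = -26, attained at (-4, 3).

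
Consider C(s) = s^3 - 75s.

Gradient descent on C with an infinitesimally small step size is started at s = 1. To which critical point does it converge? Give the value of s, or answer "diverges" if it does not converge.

C'(s) = 3(s - 5)(s + 5), so C'(1) = -72.
Gradient descent moves in the -C' direction, i.e. s is increasing.
The nearest critical point in that direction is s = 5, where C'' = 30 > 0 (a local minimum). The iterate converges there.

5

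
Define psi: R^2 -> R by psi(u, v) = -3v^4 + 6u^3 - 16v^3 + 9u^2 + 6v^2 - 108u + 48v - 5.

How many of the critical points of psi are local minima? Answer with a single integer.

psi separates as a function of u plus a function of v, so ∇psi=0 decouples.
∂psi/∂u = 18(u - 2)(u + 3) = 0 at u ∈ {-3, 2}; ∂psi/∂v = -12(v - 1)(v + 1)(v + 4) = 0 at v ∈ {-4, -1, 1}.
The Hessian is diagonal: diag(psi_uu, psi_vv). Second derivatives: psi_uu(-3)=-90, psi_uu(2)=90; psi_vv(-4)=-180, psi_vv(-1)=72, psi_vv(1)=-120.
Local minima occur where both diagonal entries positive: (2, -1). Count: 1.

1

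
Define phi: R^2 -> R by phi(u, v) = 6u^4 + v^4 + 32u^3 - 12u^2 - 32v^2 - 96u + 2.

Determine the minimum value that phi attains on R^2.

-574

phi(u,v) separates as P(u) + Q(v) + 2, so its minimum is min P + min Q + 2.
P'(u) = 24(u - 1)(u + 1)(u + 4) vanishes at u ∈ {-4, -1, 1}; Q'(v) = 4v(v - 4)(v + 4) vanishes at v ∈ {-4, 0, 4}.
Local minima of P (where P''>0): P(-4)=-320, P(1)=-70. Local minima of Q: Q(-4)=-256, Q(4)=-256.
So the global minimum of phi is P(-4) + Q(-4) + 2 = -320 − 256 + 2 = -574, attained at (-4, -4).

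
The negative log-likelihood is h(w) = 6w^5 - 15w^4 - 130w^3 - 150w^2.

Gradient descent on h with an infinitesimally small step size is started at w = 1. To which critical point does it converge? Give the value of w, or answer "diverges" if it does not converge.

h'(w) = 30w(w - 5)(w + 1)(w + 2), so h'(1) = -720.
Gradient descent moves in the -h' direction, i.e. w is increasing.
The nearest critical point in that direction is w = 5, where h'' = 6300 > 0 (a local minimum). The iterate converges there.

5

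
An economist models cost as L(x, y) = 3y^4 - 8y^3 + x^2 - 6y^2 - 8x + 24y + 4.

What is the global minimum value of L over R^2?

-31

L(x,y) separates as P(x) + Q(y) + 4, so its minimum is min P + min Q + 4.
P'(x) = 2x - 8 vanishes at x ∈ {4}; Q'(y) = 12(y - 2)(y - 1)(y + 1) vanishes at y ∈ {-1, 1, 2}.
Local minima of P (where P''>0): P(4)=-16. Local minima of Q: Q(-1)=-19, Q(2)=8.
So the global minimum of L is P(4) + Q(-1) + 4 = -16 − 19 + 4 = -31, attained at (4, -1).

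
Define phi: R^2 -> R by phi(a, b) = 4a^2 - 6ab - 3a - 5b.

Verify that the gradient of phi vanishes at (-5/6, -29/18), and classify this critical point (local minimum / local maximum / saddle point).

saddle point

∇phi = (8a - 6b - 3, -6a - 5); substituting (-5/6, -29/18) gives ∇phi = (0, 0), so (-5/6, -29/18) is indeed a critical point.
The Hessian of phi is constant: H = [[8, -6], [-6, 0]].
det(H) = 8·0 − (-6)² = -36.
Since det(H) < 0, H is indefinite and the critical point is a saddle point.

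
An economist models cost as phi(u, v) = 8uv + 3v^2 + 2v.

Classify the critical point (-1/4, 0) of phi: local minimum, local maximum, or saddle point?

saddle point

The Hessian of phi is constant: H = [[0, 8], [8, 6]].
det(H) = 0·6 − 8² = -64.
Since det(H) < 0, H is indefinite and the critical point is a saddle point.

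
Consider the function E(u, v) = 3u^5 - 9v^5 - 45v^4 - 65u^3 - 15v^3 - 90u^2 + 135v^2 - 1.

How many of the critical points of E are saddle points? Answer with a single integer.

8

E separates as a function of u plus a function of v, so ∇E=0 decouples.
∂E/∂u = 15u(u - 4)(u + 1)(u + 3) = 0 at u ∈ {-3, -1, 0, 4}; ∂E/∂v = -45v(v - 1)(v + 2)(v + 3) = 0 at v ∈ {-3, -2, 0, 1}.
The Hessian is diagonal: diag(E_uu, E_vv). Second derivatives: E_uu(-3)=-630, E_uu(-1)=150, E_uu(0)=-180, E_uu(4)=2100; E_vv(-3)=540, E_vv(-2)=-270, E_vv(0)=270, E_vv(1)=-540.
Saddle points occur where the two diagonal entries have opposite signs: (-3, -3), (-3, 0), (-1, -2), (-1, 1), (0, -3), (0, 0), (4, -2), (4, 1). Count: 8.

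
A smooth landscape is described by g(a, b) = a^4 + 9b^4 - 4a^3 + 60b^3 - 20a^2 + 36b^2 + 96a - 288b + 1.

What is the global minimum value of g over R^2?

-461

g(a,b) separates as P(a) + Q(b) + 1, so its minimum is min P + min Q + 1.
P'(a) = 4(a - 4)(a - 2)(a + 3) vanishes at a ∈ {-3, 2, 4}; Q'(b) = 36(b - 1)(b + 2)(b + 4) vanishes at b ∈ {-4, -2, 1}.
Local minima of P (where P''>0): P(-3)=-279, P(4)=64. Local minima of Q: Q(-4)=192, Q(1)=-183.
So the global minimum of g is P(-3) + Q(1) + 1 = -279 − 183 + 1 = -461, attained at (-3, 1).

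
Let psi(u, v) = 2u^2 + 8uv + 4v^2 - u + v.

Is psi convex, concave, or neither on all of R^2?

neither

psi is quadratic, so its Hessian is the constant matrix H = [[4, 8], [8, 8]].
det(H) = -32, tr(H) = 12.
det(H) < 0, so H is indefinite: neither convex nor concave.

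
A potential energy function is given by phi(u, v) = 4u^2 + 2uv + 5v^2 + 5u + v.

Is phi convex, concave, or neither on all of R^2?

phi is quadratic, so its Hessian is the constant matrix H = [[8, 2], [2, 10]].
det(H) = 76, tr(H) = 18.
det(H) > 0 and tr(H) > 0, so H is positive definite everywhere: convex.

convex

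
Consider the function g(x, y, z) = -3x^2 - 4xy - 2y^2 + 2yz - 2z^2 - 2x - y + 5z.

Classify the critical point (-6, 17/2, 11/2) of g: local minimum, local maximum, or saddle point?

local maximum

The Hessian is constant: H = [[-6, -4, 0], [-4, -4, 2], [0, 2, -4]].
Leading principal minors: Δ₁ = -6, Δ₂ = 8, Δ₃ = -8.
The minors alternate sign starting negative (−, +, −), so H is negative definite: a local maximum.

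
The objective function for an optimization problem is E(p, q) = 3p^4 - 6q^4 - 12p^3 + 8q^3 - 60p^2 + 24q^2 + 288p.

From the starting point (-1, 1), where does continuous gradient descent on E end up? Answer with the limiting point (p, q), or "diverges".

E is separable, so gradient descent decouples: p follows -∂E/∂p, q follows -∂E/∂q.
∂E/∂p = 12(p - 4)(p - 2)(p + 3); at p=-1 this is 360, so p decreases.
∂E/∂q = -24q(q - 2)(q + 1); at q=1 this is 48, so q decreases.
p converges to its nearest critical value -3 (a local min of the p-part); q converges to 0. The iterate converges to (-3, 0).

(-3, 0)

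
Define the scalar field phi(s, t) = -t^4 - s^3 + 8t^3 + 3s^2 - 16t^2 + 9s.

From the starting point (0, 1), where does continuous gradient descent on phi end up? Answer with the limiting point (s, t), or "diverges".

(-1, 2)

phi is separable, so gradient descent decouples: s follows -∂phi/∂s, t follows -∂phi/∂t.
∂phi/∂s = -3(s - 3)(s + 1); at s=0 this is 9, so s decreases.
∂phi/∂t = -4t(t - 4)(t - 2); at t=1 this is -12, so t increases.
s converges to its nearest critical value -1 (a local min of the s-part); t converges to 2. The iterate converges to (-1, 2).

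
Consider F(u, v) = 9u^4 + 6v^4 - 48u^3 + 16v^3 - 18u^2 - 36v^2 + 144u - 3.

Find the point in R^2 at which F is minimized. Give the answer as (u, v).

(4, -3)

F(u,v) separates as P(u) + Q(v) − 3, so its minimum is min P + min Q − 3.
P'(u) = 36(u - 4)(u - 1)(u + 1) vanishes at u ∈ {-1, 1, 4}; Q'(v) = 24v(v - 1)(v + 3) vanishes at v ∈ {-3, 0, 1}.
Local minima of P (where P''>0): P(-1)=-105, P(4)=-480. Local minima of Q: Q(-3)=-270, Q(1)=-14.
So the global minimum of F is P(4) + Q(-3) − 3 = -480 − 270 − 3 = -753, attained at (4, -3).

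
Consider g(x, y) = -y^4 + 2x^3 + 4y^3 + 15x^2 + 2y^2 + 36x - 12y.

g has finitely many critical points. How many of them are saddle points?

g separates as a function of x plus a function of y, so ∇g=0 decouples.
∂g/∂x = 6(x + 2)(x + 3) = 0 at x ∈ {-3, -2}; ∂g/∂y = -4(y - 3)(y - 1)(y + 1) = 0 at y ∈ {-1, 1, 3}.
The Hessian is diagonal: diag(g_xx, g_yy). Second derivatives: g_xx(-3)=-6, g_xx(-2)=6; g_yy(-1)=-32, g_yy(1)=16, g_yy(3)=-32.
Saddle points occur where the two diagonal entries have opposite signs: (-3, 1), (-2, -1), (-2, 3). Count: 3.

3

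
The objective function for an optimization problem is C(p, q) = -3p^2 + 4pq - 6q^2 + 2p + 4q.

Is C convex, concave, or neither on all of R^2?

concave

C is quadratic, so its Hessian is the constant matrix H = [[-6, 4], [4, -12]].
det(H) = 56, tr(H) = -18.
det(H) > 0 and tr(H) < 0, so H is negative definite everywhere: concave.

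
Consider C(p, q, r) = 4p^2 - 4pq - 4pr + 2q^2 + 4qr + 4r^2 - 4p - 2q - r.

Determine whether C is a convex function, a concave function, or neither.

convex

C is quadratic, so its Hessian is the constant matrix H = [[8, -4, -4], [-4, 4, 4], [-4, 4, 8]].
Leading principal minors: 8, 16, 64.
All positive ⇒ H ≻ 0 ⇒ convex.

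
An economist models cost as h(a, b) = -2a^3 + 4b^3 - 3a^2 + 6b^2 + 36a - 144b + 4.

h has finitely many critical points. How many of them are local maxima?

h separates as a function of a plus a function of b, so ∇h=0 decouples.
∂h/∂a = -6(a - 2)(a + 3) = 0 at a ∈ {-3, 2}; ∂h/∂b = 12(b - 3)(b + 4) = 0 at b ∈ {-4, 3}.
The Hessian is diagonal: diag(h_aa, h_bb). Second derivatives: h_aa(-3)=30, h_aa(2)=-30; h_bb(-4)=-84, h_bb(3)=84.
Local maxima occur where both diagonal entries negative: (2, -4). Count: 1.

1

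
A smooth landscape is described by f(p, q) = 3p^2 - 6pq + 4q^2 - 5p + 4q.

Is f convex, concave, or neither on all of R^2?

f is quadratic, so its Hessian is the constant matrix H = [[6, -6], [-6, 8]].
det(H) = 12, tr(H) = 14.
det(H) > 0 and tr(H) > 0, so H is positive definite everywhere: convex.

convex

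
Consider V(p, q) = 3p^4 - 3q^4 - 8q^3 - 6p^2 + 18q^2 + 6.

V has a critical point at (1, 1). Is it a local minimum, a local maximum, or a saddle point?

saddle point

The mixed partial ∂²V/∂p∂q is 0, so the Hessian at any point is diag(V_pp, V_qq) = diag(12(3p^2 - 1), 12(-3q^2 - 4q + 3)).
At (1, 1): H = diag(24, -48).
The eigenvalues have opposite signs, so H is indefinite: a saddle point.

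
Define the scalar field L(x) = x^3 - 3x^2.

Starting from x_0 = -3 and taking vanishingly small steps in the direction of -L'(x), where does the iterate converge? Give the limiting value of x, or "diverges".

L'(x) = 3x(x - 2), so L'(-3) = 45.
Gradient descent moves in the -L' direction, i.e. x is decreasing.
There is no critical point below x=-3, and L' keeps the same sign, so the iterate runs off to −∞.

diverges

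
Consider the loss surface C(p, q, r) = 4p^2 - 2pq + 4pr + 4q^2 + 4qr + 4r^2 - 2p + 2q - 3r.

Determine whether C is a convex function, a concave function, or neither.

C is quadratic, so its Hessian is the constant matrix H = [[8, -2, 4], [-2, 8, 4], [4, 4, 8]].
Leading principal minors: 8, 60, 160.
All positive ⇒ H ≻ 0 ⇒ convex.

convex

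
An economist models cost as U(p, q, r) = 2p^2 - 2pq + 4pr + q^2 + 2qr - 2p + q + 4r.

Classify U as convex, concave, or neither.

neither

U is quadratic, so its Hessian is the constant matrix H = [[4, -2, 4], [-2, 2, 2], [4, 2, 0]].
Leading principal minors: 4, 4, -80.
Neither pattern holds ⇒ H is indefinite ⇒ neither convex nor concave.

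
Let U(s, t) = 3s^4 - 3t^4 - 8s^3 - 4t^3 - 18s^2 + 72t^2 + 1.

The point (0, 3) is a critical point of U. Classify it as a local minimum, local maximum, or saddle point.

local maximum

The mixed partial ∂²U/∂s∂t is 0, so the Hessian at any point is diag(U_ss, U_tt) = diag(12(3s^2 - 4s - 3), 12(-3t^2 - 2t + 12)).
At (0, 3): H = diag(-36, -252).
Both eigenvalues are negative, so H is negative definite: a local maximum.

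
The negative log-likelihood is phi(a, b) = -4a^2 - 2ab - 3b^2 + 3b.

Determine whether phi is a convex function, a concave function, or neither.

concave

phi is quadratic, so its Hessian is the constant matrix H = [[-8, -2], [-2, -6]].
det(H) = 44, tr(H) = -14.
det(H) > 0 and tr(H) < 0, so H is negative definite everywhere: concave.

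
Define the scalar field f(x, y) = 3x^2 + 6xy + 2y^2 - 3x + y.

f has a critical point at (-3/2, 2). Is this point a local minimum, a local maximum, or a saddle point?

The Hessian of f is constant: H = [[6, 6], [6, 4]].
det(H) = 6·4 − 6² = -12.
Since det(H) < 0, H is indefinite and the critical point is a saddle point.

saddle point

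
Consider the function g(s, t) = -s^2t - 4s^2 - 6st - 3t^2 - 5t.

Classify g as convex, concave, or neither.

neither

The term -s^2t is cubic, so the Hessian is not constant.
∂²g/∂s² = -2t - 8, which takes both signs as t varies (negative for sufficiently large t). A diagonal entry of the Hessian changing sign means the Hessian is neither positive- nor negative-semidefinite on all of R^2.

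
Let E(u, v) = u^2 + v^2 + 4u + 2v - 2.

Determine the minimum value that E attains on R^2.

E(u,v) separates as P(u) + Q(v) − 2, so its minimum is min P + min Q − 2.
P'(u) = 2u + 4 vanishes at u ∈ {-2}; Q'(v) = 2v + 2 vanishes at v ∈ {-1}.
Local minima of P (where P''>0): P(-2)=-4. Local minima of Q: Q(-1)=-1.
So the global minimum of E is P(-2) + Q(-1) − 2 = -4 − 1 − 2 = -7, attained at (-2, -1).

-7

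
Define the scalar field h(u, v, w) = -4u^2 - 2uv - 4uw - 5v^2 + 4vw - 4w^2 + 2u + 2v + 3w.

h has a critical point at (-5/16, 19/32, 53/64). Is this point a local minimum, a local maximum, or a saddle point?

local maximum

The Hessian is constant: H = [[-8, -2, -4], [-2, -10, 4], [-4, 4, -8]].
Leading principal minors: Δ₁ = -8, Δ₂ = 76, Δ₃ = -256.
The minors alternate sign starting negative (−, +, −), so H is negative definite: a local maximum.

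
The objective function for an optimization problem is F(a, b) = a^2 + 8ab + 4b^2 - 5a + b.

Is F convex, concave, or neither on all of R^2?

F is quadratic, so its Hessian is the constant matrix H = [[2, 8], [8, 8]].
det(H) = -48, tr(H) = 10.
det(H) < 0, so H is indefinite: neither convex nor concave.

neither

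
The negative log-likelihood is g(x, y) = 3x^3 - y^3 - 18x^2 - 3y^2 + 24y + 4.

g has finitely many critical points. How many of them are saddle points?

2

g separates as a function of x plus a function of y, so ∇g=0 decouples.
∂g/∂x = 9x(x - 4) = 0 at x ∈ {0, 4}; ∂g/∂y = -3(y - 2)(y + 4) = 0 at y ∈ {-4, 2}.
The Hessian is diagonal: diag(g_xx, g_yy). Second derivatives: g_xx(0)=-36, g_xx(4)=36; g_yy(-4)=18, g_yy(2)=-18.
Saddle points occur where the two diagonal entries have opposite signs: (0, -4), (4, 2). Count: 2.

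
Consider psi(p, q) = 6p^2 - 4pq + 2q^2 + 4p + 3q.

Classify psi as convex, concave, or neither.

psi is quadratic, so its Hessian is the constant matrix H = [[12, -4], [-4, 4]].
det(H) = 32, tr(H) = 16.
det(H) > 0 and tr(H) > 0, so H is positive definite everywhere: convex.

convex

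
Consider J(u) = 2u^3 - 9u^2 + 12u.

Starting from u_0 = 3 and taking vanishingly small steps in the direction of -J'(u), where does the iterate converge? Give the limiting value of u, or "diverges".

2

J'(u) = 6(u - 2)(u - 1), so J'(3) = 12.
Gradient descent moves in the -J' direction, i.e. u is decreasing.
The nearest critical point in that direction is u = 2, where J'' = 6 > 0 (a local minimum). The iterate converges there.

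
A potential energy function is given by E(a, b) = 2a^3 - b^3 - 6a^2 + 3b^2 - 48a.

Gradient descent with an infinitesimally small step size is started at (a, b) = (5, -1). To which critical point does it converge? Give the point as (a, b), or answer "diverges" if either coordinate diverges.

E is separable, so gradient descent decouples: a follows -∂E/∂a, b follows -∂E/∂b.
∂E/∂a = 6(a - 4)(a + 2); at a=5 this is 42, so a decreases.
∂E/∂b = -3b(b - 2); at b=-1 this is -9, so b increases.
a converges to its nearest critical value 4 (a local min of the a-part); b converges to 0. The iterate converges to (4, 0).

(4, 0)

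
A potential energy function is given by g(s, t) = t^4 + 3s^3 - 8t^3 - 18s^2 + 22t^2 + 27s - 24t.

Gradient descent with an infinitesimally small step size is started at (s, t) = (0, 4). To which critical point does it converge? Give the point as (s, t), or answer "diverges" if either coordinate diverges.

diverges

g is separable, so gradient descent decouples: s follows -∂g/∂s, t follows -∂g/∂t.
∂g/∂s = 9(s - 3)(s - 1); at s=0 this is 27, so s decreases.
∂g/∂t = 4(t - 3)(t - 2)(t - 1); at t=4 this is 24, so t decreases.
The s-coordinate has no critical point in that direction and runs off to infinity.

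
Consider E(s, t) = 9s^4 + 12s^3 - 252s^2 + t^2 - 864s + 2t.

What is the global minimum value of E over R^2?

E(s,t) separates as P(s) + Q(t), so its minimum is min P + min Q.
P'(s) = 36(s - 4)(s + 2)(s + 3) vanishes at s ∈ {-3, -2, 4}; Q'(t) = 2(t + 1) vanishes at t ∈ {-1}.
Local minima of P (where P''>0): P(-3)=729, P(4)=-4416. Local minima of Q: Q(-1)=-1.
So the global minimum of E is P(4) + Q(-1) = -4416 − 1 = -4417, attained at (4, -1).

-4417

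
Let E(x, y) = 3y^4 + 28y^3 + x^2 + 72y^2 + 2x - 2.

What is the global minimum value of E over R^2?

E(x,y) separates as P(x) + Q(y) − 2, so its minimum is min P + min Q − 2.
P'(x) = 2x + 2 vanishes at x ∈ {-1}; Q'(y) = 12y(y + 3)(y + 4) vanishes at y ∈ {-4, -3, 0}.
Local minima of P (where P''>0): P(-1)=-1. Local minima of Q: Q(-4)=128, Q(0)=0.
So the global minimum of E is P(-1) + Q(0) − 2 = -1 + 0 − 2 = -3, attained at (-1, 0).

-3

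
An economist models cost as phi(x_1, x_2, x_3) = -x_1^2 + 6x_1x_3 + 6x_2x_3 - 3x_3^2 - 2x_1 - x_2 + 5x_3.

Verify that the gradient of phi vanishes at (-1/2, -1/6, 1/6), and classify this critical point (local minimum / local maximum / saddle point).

saddle point

∇phi = (-2x_1 + 6x_3 - 2, 6x_3 - 1, 6x_1 + 6x_2 - 6x_3 + 5); substituting (-1/2, -1/6, 1/6) gives ∇phi = (0, 0, 0), so (-1/2, -1/6, 1/6) is indeed a critical point.
The Hessian is constant: H = [[-2, 0, 6], [0, 0, 6], [6, 6, -6]].
Leading principal minors: Δ₁ = -2, Δ₂ = 0, Δ₃ = 72.
The minors fit neither the all-positive nor the alternating-sign pattern, so H is indefinite: a saddle point.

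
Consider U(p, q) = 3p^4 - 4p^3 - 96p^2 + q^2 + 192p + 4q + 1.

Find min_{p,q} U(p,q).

-1283

U(p,q) separates as A(p) + B(q) + 1, so its minimum is min A + min B + 1.
A'(p) = 12(p - 4)(p - 1)(p + 4) vanishes at p ∈ {-4, 1, 4}; B'(q) = 2q + 4 vanishes at q ∈ {-2}.
Local minima of A (where A''>0): A(-4)=-1280, A(4)=-256. Local minima of B: B(-2)=-4.
So the global minimum of U is A(-4) + B(-2) + 1 = -1280 − 4 + 1 = -1283, attained at (-4, -2).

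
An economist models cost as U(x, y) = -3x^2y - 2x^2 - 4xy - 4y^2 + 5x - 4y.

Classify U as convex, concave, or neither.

neither

The term -3x^2y is cubic, so the Hessian is not constant.
∂²U/∂x² = -6y - 4, which takes both signs as y varies (negative for sufficiently large y). A diagonal entry of the Hessian changing sign means the Hessian is neither positive- nor negative-semidefinite on all of R^2.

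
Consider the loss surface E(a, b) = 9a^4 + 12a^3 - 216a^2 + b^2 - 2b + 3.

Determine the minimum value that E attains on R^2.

-1918

E(a,b) separates as P(a) + Q(b) + 3, so its minimum is min P + min Q + 3.
P'(a) = 36a(a - 3)(a + 4) vanishes at a ∈ {-4, 0, 3}; Q'(b) = 2b - 2 vanishes at b ∈ {1}.
Local minima of P (where P''>0): P(-4)=-1920, P(3)=-891. Local minima of Q: Q(1)=-1.
So the global minimum of E is P(-4) + Q(1) + 3 = -1920 − 1 + 3 = -1918, attained at (-4, 1).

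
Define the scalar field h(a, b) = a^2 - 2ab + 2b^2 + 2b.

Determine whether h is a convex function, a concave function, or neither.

convex

h is quadratic, so its Hessian is the constant matrix H = [[2, -2], [-2, 4]].
det(H) = 4, tr(H) = 6.
det(H) > 0 and tr(H) > 0, so H is positive definite everywhere: convex.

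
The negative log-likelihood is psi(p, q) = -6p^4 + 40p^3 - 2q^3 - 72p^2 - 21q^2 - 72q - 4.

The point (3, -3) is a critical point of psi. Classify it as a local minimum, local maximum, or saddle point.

The mixed partial ∂²psi/∂p∂q is 0, so the Hessian at any point is diag(psi_pp, psi_qq) = diag(24(-3p^2 + 10p - 6), -6(2q + 7)).
At (3, -3): H = diag(-72, -6).
Both eigenvalues are negative, so H is negative definite: a local maximum.

local maximum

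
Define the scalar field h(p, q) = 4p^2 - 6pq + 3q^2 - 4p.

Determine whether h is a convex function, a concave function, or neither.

h is quadratic, so its Hessian is the constant matrix H = [[8, -6], [-6, 6]].
det(H) = 12, tr(H) = 14.
det(H) > 0 and tr(H) > 0, so H is positive definite everywhere: convex.

convex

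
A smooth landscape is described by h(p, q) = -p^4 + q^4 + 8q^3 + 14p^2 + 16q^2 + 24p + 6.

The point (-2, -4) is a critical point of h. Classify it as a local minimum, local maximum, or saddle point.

The mixed partial ∂²h/∂p∂q is 0, so the Hessian at any point is diag(h_pp, h_qq) = diag(4(-3p^2 + 7), 4(3q^2 + 12q + 8)).
At (-2, -4): H = diag(-20, 32).
The eigenvalues have opposite signs, so H is indefinite: a saddle point.

saddle point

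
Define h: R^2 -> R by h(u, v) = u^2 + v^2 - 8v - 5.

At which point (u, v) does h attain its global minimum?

(0, 4)

h(u,v) separates as P(u) + Q(v) − 5, so its minimum is min P + min Q − 5.
P'(u) = 2u vanishes at u ∈ {0}; Q'(v) = 2v - 8 vanishes at v ∈ {4}.
Local minima of P (where P''>0): P(0)=0. Local minima of Q: Q(4)=-16.
So the global minimum of h is P(0) + Q(4) − 5 = 0 − 16 − 5 = -21, attained at (0, 4).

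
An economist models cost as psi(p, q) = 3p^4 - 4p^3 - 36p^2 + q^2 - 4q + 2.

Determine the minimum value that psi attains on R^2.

psi(p,q) separates as A(p) + B(q) + 2, so its minimum is min A + min B + 2.
A'(p) = 12p(p - 3)(p + 2) vanishes at p ∈ {-2, 0, 3}; B'(q) = 2q - 4 vanishes at q ∈ {2}.
Local minima of A (where A''>0): A(-2)=-64, A(3)=-189. Local minima of B: B(2)=-4.
So the global minimum of psi is A(3) + B(2) + 2 = -189 − 4 + 2 = -191, attained at (3, 2).

-191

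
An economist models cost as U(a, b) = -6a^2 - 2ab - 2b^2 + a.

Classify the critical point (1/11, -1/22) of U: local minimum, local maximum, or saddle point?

The Hessian of U is constant: H = [[-12, -2], [-2, -4]].
det(H) = (-12)·(-4) − (-2)² = 44.
det(H) > 0 and tr(H) = -16 < 0, so H is negative definite and the point is a local maximum.

local maximum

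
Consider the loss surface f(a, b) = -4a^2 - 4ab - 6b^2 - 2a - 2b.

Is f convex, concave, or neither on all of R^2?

concave

f is quadratic, so its Hessian is the constant matrix H = [[-8, -4], [-4, -12]].
det(H) = 80, tr(H) = -20.
det(H) > 0 and tr(H) < 0, so H is negative definite everywhere: concave.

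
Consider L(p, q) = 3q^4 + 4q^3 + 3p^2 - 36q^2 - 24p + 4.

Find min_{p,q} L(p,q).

L(p,q) separates as A(p) + B(q) + 4, so its minimum is min A + min B + 4.
A'(p) = 6p - 24 vanishes at p ∈ {4}; B'(q) = 12q(q - 2)(q + 3) vanishes at q ∈ {-3, 0, 2}.
Local minima of A (where A''>0): A(4)=-48. Local minima of B: B(-3)=-189, B(2)=-64.
So the global minimum of L is A(4) + B(-3) + 4 = -48 − 189 + 4 = -233, attained at (4, -3).

-233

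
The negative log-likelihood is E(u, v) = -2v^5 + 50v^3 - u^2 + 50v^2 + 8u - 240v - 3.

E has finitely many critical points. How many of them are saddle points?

2

E separates as a function of u plus a function of v, so ∇E=0 decouples.
∂E/∂u = -2(u - 4) = 0 at u ∈ {4}; ∂E/∂v = -10(v - 4)(v - 1)(v + 2)(v + 3) = 0 at v ∈ {-3, -2, 1, 4}.
The Hessian is diagonal: diag(E_uu, E_vv). Second derivatives: E_uu(4)=-2; E_vv(-3)=280, E_vv(-2)=-180, E_vv(1)=360, E_vv(4)=-1260.
Saddle points occur where the two diagonal entries have opposite signs: (4, -3), (4, 1). Count: 2.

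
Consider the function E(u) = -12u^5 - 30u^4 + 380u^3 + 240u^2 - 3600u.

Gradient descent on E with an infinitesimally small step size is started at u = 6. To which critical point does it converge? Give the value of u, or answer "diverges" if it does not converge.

E'(u) = -60(u - 3)(u - 2)(u + 2)(u + 5), so E'(6) = -63360.
Gradient descent moves in the -E' direction, i.e. u is increasing.
There is no critical point above u=6, and E' keeps the same sign, so the iterate runs off to +∞.

diverges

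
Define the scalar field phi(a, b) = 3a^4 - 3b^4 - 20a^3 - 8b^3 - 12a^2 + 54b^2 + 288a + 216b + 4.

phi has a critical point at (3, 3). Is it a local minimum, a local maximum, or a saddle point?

The mixed partial ∂²phi/∂a∂b is 0, so the Hessian at any point is diag(phi_aa, phi_bb) = diag(12(3a^2 - 10a - 2), 12(-3b^2 - 4b + 9)).
At (3, 3): H = diag(-60, -360).
Both eigenvalues are negative, so H is negative definite: a local maximum.

local maximum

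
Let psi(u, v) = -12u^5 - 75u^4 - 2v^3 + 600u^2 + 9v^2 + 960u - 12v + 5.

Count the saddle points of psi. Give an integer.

4

psi separates as a function of u plus a function of v, so ∇psi=0 decouples.
∂psi/∂u = -60(u - 2)(u + 1)(u + 2)(u + 4) = 0 at u ∈ {-4, -2, -1, 2}; ∂psi/∂v = -6(v - 2)(v - 1) = 0 at v ∈ {1, 2}.
The Hessian is diagonal: diag(psi_uu, psi_vv). Second derivatives: psi_uu(-4)=2160, psi_uu(-2)=-480, psi_uu(-1)=540, psi_uu(2)=-4320; psi_vv(1)=6, psi_vv(2)=-6.
Saddle points occur where the two diagonal entries have opposite signs: (-4, 2), (-2, 1), (-1, 2), (2, 1). Count: 4.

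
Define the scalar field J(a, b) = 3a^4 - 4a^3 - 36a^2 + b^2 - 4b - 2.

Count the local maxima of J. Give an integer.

J separates as a function of a plus a function of b, so ∇J=0 decouples.
∂J/∂a = 12a(a - 3)(a + 2) = 0 at a ∈ {-2, 0, 3}; ∂J/∂b = 2(b - 2) = 0 at b ∈ {2}.
The Hessian is diagonal: diag(J_aa, J_bb). Second derivatives: J_aa(-2)=120, J_aa(0)=-72, J_aa(3)=180; J_bb(2)=2.
Local maxima occur where both diagonal entries negative: none. Count: 0.

0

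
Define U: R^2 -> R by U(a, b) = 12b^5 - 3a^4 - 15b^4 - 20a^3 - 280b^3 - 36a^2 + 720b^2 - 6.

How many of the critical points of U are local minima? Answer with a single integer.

U separates as a function of a plus a function of b, so ∇U=0 decouples.
∂U/∂a = -12a(a + 2)(a + 3) = 0 at a ∈ {-3, -2, 0}; ∂U/∂b = 60b(b - 3)(b - 2)(b + 4) = 0 at b ∈ {-4, 0, 2, 3}.
The Hessian is diagonal: diag(U_aa, U_bb). Second derivatives: U_aa(-3)=-36, U_aa(-2)=24, U_aa(0)=-72; U_bb(-4)=-10080, U_bb(0)=1440, U_bb(2)=-720, U_bb(3)=1260.
Local minima occur where both diagonal entries positive: (-2, 0), (-2, 3). Count: 2.

2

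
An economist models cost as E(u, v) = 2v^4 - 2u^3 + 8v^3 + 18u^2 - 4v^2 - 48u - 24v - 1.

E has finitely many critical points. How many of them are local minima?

E separates as a function of u plus a function of v, so ∇E=0 decouples.
∂E/∂u = -6(u - 4)(u - 2) = 0 at u ∈ {2, 4}; ∂E/∂v = 8(v - 1)(v + 1)(v + 3) = 0 at v ∈ {-3, -1, 1}.
The Hessian is diagonal: diag(E_uu, E_vv). Second derivatives: E_uu(2)=12, E_uu(4)=-12; E_vv(-3)=64, E_vv(-1)=-32, E_vv(1)=64.
Local minima occur where both diagonal entries positive: (2, -3), (2, 1). Count: 2.

2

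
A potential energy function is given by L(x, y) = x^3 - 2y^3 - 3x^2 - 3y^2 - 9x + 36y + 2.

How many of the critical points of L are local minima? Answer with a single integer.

1

L separates as a function of x plus a function of y, so ∇L=0 decouples.
∂L/∂x = 3(x - 3)(x + 1) = 0 at x ∈ {-1, 3}; ∂L/∂y = -6(y - 2)(y + 3) = 0 at y ∈ {-3, 2}.
The Hessian is diagonal: diag(L_xx, L_yy). Second derivatives: L_xx(-1)=-12, L_xx(3)=12; L_yy(-3)=30, L_yy(2)=-30.
Local minima occur where both diagonal entries positive: (3, -3). Count: 1.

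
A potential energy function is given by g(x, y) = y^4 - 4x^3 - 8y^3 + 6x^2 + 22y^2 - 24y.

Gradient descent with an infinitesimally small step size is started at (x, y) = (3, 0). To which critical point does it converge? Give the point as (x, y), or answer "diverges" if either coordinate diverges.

g is separable, so gradient descent decouples: x follows -∂g/∂x, y follows -∂g/∂y.
∂g/∂x = -12x(x - 1); at x=3 this is -72, so x increases.
∂g/∂y = 4(y - 3)(y - 2)(y - 1); at y=0 this is -24, so y increases.
The x-coordinate has no critical point in that direction and runs off to infinity.

diverges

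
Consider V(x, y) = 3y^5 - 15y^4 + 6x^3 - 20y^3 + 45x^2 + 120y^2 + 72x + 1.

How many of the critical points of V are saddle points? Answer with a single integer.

4

V separates as a function of x plus a function of y, so ∇V=0 decouples.
∂V/∂x = 18(x + 1)(x + 4) = 0 at x ∈ {-4, -1}; ∂V/∂y = 15y(y - 4)(y - 2)(y + 2) = 0 at y ∈ {-2, 0, 2, 4}.
The Hessian is diagonal: diag(V_xx, V_yy). Second derivatives: V_xx(-4)=-54, V_xx(-1)=54; V_yy(-2)=-720, V_yy(0)=240, V_yy(2)=-240, V_yy(4)=720.
Saddle points occur where the two diagonal entries have opposite signs: (-4, 0), (-4, 4), (-1, -2), (-1, 2). Count: 4.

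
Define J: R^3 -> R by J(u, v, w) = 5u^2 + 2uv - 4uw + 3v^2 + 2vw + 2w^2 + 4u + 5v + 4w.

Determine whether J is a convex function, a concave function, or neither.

J is quadratic, so its Hessian is the constant matrix H = [[10, 2, -4], [2, 6, 2], [-4, 2, 4]].
Leading principal minors: 10, 56, 56.
All positive ⇒ H ≻ 0 ⇒ convex.

convex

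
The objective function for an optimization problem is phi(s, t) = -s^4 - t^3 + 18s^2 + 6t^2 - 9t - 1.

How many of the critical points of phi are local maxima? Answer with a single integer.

2

phi separates as a function of s plus a function of t, so ∇phi=0 decouples.
∂phi/∂s = -4s(s - 3)(s + 3) = 0 at s ∈ {-3, 0, 3}; ∂phi/∂t = -3(t - 3)(t - 1) = 0 at t ∈ {1, 3}.
The Hessian is diagonal: diag(phi_ss, phi_tt). Second derivatives: phi_ss(-3)=-72, phi_ss(0)=36, phi_ss(3)=-72; phi_tt(1)=6, phi_tt(3)=-6.
Local maxima occur where both diagonal entries negative: (-3, 3), (3, 3). Count: 2.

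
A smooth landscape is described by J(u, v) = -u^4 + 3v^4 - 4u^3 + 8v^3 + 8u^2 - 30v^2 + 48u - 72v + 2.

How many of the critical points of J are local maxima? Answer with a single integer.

J separates as a function of u plus a function of v, so ∇J=0 decouples.
∂J/∂u = -4(u - 2)(u + 2)(u + 3) = 0 at u ∈ {-3, -2, 2}; ∂J/∂v = 12(v - 2)(v + 1)(v + 3) = 0 at v ∈ {-3, -1, 2}.
The Hessian is diagonal: diag(J_uu, J_vv). Second derivatives: J_uu(-3)=-20, J_uu(-2)=16, J_uu(2)=-80; J_vv(-3)=120, J_vv(-1)=-72, J_vv(2)=180.
Local maxima occur where both diagonal entries negative: (-3, -1), (2, -1). Count: 2.

2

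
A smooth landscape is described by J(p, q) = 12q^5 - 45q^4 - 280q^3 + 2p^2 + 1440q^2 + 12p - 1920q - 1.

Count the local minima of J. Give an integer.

2

J separates as a function of p plus a function of q, so ∇J=0 decouples.
∂J/∂p = 4(p + 3) = 0 at p ∈ {-3}; ∂J/∂q = 60(q - 4)(q - 2)(q - 1)(q + 4) = 0 at q ∈ {-4, 1, 2, 4}.
The Hessian is diagonal: diag(J_pp, J_qq). Second derivatives: J_pp(-3)=4; J_qq(-4)=-14400, J_qq(1)=900, J_qq(2)=-720, J_qq(4)=2880.
Local minima occur where both diagonal entries positive: (-3, 1), (-3, 4). Count: 2.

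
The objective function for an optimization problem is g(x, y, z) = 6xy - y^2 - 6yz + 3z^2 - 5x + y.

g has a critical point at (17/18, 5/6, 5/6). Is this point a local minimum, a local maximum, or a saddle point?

saddle point

The Hessian is constant: H = [[0, 6, 0], [6, -2, -6], [0, -6, 6]].
Leading principal minors: Δ₁ = 0, Δ₂ = -36, Δ₃ = -216.
The minors fit neither the all-positive nor the alternating-sign pattern, so H is indefinite: a saddle point.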